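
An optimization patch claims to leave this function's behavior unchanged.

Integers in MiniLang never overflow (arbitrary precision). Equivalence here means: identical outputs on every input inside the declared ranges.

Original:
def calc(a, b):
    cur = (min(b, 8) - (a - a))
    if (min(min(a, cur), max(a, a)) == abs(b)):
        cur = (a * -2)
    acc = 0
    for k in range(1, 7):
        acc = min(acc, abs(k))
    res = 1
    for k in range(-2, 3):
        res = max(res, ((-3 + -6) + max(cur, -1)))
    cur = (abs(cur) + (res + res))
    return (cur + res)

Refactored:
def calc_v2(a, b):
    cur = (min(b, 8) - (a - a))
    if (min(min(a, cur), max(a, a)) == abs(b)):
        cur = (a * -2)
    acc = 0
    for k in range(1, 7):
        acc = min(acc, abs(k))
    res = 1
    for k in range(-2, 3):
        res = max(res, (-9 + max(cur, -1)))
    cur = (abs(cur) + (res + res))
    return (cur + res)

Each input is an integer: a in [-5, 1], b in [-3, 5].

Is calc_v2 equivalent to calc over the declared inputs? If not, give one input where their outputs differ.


This is a faithful refactor — constant usage differs; arithmetic usage differs, but the computed results match everywhere.
Tracing a=1, b=2: calc: cur=2, then (min(min(a, cur), max(a, a)) == abs(b)) is false, then acc=0, then (k=1), then acc=0, then (k=2), then acc=0, then (k=3), then acc=0, then (k=4), then acc=0, then (k=5), then acc=0, then (k=6), then acc=0, then res=1, then (k=-2), then res=1, then (k=-1), then res=1, then (k=0), then res=1, then (k=1), then res=1, then (k=2), then res=1, then cur=4, then returns 5 | calc_v2: cur=2, then (min(min(a, cur), max(a, a)) == abs(b)) is false, then acc=0, then (k=1), then acc=0, then (k=2), then acc=0, then (k=3), then acc=0, then (k=4), then acc=0, then (k=5), then acc=0, then (k=6), then acc=0, then res=1, then (k=-2), then res=1, then (k=-1), then res=1, then (k=0), then res=1, then (k=1), then res=1, then (k=2), then res=1, then cur=4, then returns 5 — matching result 5.
An exhaustive pass over the 63 declared inputs shows identical outputs.
verdict: equivalent


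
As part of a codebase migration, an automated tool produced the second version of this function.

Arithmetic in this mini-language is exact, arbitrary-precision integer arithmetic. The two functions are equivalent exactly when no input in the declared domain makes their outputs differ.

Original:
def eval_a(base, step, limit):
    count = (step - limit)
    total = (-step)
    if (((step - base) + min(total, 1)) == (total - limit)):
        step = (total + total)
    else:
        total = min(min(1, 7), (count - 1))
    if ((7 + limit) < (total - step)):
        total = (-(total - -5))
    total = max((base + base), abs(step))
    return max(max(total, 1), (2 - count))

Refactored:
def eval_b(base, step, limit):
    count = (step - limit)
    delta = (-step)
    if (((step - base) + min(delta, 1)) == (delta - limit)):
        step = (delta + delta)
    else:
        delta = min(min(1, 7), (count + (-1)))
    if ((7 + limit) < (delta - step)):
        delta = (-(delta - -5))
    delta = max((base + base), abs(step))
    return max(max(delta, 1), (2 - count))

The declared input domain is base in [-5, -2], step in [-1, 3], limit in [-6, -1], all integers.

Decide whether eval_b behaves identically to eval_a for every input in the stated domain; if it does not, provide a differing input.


Differences: arithmetic usage differs, local variable names differ — yet all 120 inputs agree.
verdict: equivalent


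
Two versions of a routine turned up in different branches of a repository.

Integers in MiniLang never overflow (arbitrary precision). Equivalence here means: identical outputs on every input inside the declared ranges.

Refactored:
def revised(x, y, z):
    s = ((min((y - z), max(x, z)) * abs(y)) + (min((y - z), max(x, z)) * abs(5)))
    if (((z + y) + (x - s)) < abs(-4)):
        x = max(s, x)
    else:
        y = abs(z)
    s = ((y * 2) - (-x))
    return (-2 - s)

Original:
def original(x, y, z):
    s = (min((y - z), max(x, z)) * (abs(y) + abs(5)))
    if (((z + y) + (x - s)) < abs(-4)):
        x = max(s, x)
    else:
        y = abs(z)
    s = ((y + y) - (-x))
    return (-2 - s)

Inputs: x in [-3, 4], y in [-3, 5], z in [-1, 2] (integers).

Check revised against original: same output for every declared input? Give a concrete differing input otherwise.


This is a faithful refactor — min/max/abs usage differs, arithmetic usage differs, constant usage differs, but the computed results match everywhere.
Tracing x=1, y=4, z=1: original: s becomes 9; next (((z + y) + (x - s)) < abs(-4)) evaluates to true; next x becomes 9; next s becomes 17; next final value -19 | revised: s becomes 9; next (((z + y) + (x - s)) < abs(-4)) evaluates to true; next x becomes 9; next s becomes 17; next final value -19 — matching result -19.
An exhaustive pass over the 288 declared inputs shows identical outputs.
verdict: equivalent


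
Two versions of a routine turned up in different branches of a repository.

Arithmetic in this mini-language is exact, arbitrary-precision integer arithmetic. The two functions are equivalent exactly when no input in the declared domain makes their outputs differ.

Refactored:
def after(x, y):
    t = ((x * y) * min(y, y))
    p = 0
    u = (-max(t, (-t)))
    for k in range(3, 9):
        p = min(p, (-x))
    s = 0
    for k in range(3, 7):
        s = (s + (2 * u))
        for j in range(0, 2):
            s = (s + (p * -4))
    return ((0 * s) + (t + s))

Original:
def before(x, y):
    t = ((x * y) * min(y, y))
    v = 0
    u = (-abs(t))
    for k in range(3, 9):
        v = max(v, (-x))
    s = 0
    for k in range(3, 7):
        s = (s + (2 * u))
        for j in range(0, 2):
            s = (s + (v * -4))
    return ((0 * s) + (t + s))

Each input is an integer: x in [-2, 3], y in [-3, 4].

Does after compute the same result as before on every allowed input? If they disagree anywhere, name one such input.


There is a counterexample at x=-2, y=-3: -226 on one side, -162 on the other.
before: t=-18, then v=0, then u=-18, then (k=3), then v=2, then (k=4), then v=2, then (k=5), then v=2, then (k=6), then v=2, then (k=7), then v=2, then (k=8), then v=2, then s=0, then (k=3), then s=-36, then (j=0), then s=-44, then (j=1), then s=-52, then (k=4), then s=-88, then (j=0), then s=-96, then (j=1), then s=-104, then (k=5), then s=-140, then (j=0), then s=-148, then (j=1), then s=-156, then (k=6), then s=-192, then (j=0), then s=-200, then (j=1), then s=-208, then returns -226
after: t=-18, then p=0, then u=-18, then (k=3), then p=0, then (k=4), then p=0, then (k=5), then p=0, then (k=6), then p=0, then (k=7), then p=0, then (k=8), then p=0, then s=0, then (k=3), then s=-36, then (j=0), then s=-36, then (j=1), then s=-36, then (k=4), then s=-72, then (j=0), then s=-72, then (j=1), then s=-72, then (k=5), then s=-108, then (j=0), then s=-108, then (j=1), then s=-108, then (k=6), then s=-144, then (j=0), then s=-144, then (j=1), then s=-144, then returns -162
verdict: not equivalent; witness: x=-2, y=-3


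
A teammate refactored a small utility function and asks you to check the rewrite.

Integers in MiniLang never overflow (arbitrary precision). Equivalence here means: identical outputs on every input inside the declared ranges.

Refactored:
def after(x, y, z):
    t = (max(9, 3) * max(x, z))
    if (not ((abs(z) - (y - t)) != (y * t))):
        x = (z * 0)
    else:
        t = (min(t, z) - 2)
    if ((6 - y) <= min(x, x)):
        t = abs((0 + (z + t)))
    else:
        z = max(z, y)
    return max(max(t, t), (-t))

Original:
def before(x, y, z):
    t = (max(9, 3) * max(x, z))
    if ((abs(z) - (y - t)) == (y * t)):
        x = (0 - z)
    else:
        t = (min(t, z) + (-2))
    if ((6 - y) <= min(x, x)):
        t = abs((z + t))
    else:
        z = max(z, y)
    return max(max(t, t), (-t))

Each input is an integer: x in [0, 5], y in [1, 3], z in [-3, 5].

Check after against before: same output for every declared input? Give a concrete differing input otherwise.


Try x=0, y=3, z=-3.
before: t becomes 0; next ((abs(z) - (y - t)) == (y * t)) evaluates to true; next x becomes 3; next ((6 - y) <= min(x, x)) evaluates to true; next t becomes 3; next final value 3
after: t becomes 0; next (not ((abs(z) - (y - t)) != (y * t))) evaluates to true; next x becomes 0; next ((6 - y) <= min(x, x)) evaluates to false; next z becomes 3; next final value 0
3 and 0 differ, so these are not the same function on this domain.
verdict: not equivalent; witness: x=0, y=3, z=-3


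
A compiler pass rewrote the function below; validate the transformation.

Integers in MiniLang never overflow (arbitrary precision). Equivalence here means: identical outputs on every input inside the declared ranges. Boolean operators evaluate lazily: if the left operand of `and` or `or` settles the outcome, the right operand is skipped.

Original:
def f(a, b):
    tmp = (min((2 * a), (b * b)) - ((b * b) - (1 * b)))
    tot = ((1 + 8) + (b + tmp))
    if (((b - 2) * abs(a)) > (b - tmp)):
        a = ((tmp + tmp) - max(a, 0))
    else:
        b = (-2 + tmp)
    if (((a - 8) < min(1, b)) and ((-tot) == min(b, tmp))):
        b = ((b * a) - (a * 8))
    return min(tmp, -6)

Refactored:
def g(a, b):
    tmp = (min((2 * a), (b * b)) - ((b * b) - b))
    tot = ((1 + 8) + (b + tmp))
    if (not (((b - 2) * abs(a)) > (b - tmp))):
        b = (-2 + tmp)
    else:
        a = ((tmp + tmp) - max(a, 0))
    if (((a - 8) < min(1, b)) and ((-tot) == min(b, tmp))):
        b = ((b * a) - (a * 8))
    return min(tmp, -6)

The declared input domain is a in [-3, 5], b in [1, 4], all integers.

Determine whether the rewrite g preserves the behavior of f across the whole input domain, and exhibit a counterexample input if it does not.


Reading the diff, among the changes: arithmetic usage differs, and constant usage differs, and boolean connective usage differs.
As a probe, take a=3, b=3: f runs tmp becomes 0; next tot becomes 12; next (((b - 2) * abs(a)) > (b - tmp)) evaluates to false; next b becomes -2; next (((a - 8) < min(1, b)) and ((-tot) == min(b, tmp))) evaluates to false; next final value -6; g runs tmp becomes 0; next tot becomes 12; next (not (((b - 2) * abs(a)) > (b - tmp))) evaluates to true; next b becomes -2; next (((a - 8) < min(1, b)) and ((-tot) == min(b, tmp))) evaluates to false; next final value -6; both end at -6.
Every one of the 36 inputs gives matching results.
verdict: equivalent


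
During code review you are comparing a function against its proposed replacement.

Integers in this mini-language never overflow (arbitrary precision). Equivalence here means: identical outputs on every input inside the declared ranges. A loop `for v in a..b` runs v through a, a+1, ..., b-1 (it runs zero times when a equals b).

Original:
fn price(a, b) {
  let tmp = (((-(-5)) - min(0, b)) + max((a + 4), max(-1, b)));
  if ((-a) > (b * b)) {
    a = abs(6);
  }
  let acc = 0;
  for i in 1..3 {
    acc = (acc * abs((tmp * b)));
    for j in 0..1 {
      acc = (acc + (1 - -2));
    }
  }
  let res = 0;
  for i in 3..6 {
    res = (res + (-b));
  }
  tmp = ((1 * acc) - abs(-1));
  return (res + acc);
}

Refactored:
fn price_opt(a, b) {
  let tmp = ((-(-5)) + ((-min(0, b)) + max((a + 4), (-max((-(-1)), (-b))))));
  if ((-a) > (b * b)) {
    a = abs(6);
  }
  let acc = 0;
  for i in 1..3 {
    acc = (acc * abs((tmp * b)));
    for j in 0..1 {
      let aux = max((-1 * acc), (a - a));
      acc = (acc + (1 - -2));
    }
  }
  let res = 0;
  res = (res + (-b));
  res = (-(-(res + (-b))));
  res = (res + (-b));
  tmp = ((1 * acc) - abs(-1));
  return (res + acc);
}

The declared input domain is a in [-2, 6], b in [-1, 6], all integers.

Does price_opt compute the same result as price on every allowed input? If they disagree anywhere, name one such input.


Run the pair on a=-2, b=3.
price: tmp becomes 8; next ((-a) > (b * b)) evaluates to false; next acc becomes 0; next at i=1:; next acc becomes 0; next at j=0:; next acc becomes 3; next at i=2:; next acc becomes 72; next at j=0:; next acc becomes 75; next res becomes 0; next at i=3:; next res becomes -3; next at i=4:; next res becomes -6; next at i=5:; next res becomes -9; next tmp becomes 74; next final value 66
price_opt: tmp becomes 7; next ((-a) > (b * b)) evaluates to false; next acc becomes 0; next at i=1:; next acc becomes 0; next at j=0:; next aux becomes 0; next acc becomes 3; next at i=2:; next acc becomes 63; next at j=0:; next aux becomes 0; next acc becomes 66; next res becomes 0; next res becomes -3; next res becomes -6; next res becomes -9; next tmp becomes 65; next final value 57
66 against 57: the behavior changed.
verdict: not equivalent; witness: a=-2, b=3


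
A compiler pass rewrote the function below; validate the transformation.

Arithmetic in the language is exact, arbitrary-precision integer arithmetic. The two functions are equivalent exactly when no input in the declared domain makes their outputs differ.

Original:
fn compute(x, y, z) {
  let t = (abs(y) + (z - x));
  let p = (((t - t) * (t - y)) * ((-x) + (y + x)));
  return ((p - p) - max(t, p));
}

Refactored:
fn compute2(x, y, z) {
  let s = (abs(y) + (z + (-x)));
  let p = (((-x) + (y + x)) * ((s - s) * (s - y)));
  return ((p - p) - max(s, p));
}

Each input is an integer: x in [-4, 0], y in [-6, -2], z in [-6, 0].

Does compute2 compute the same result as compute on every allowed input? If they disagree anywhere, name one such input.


The two versions differ — the changes include arithmetic usage differs, local variable names differ.
Spot check at x=-2, y=-6, z=-4 — compute: t=4, then p=0, then returns -4. compute2: s=4, then p=0, then returns -4. Both give -4.
Checked all 175 inputs in the declared domain: the outputs agree on every one.
verdict: equivalent


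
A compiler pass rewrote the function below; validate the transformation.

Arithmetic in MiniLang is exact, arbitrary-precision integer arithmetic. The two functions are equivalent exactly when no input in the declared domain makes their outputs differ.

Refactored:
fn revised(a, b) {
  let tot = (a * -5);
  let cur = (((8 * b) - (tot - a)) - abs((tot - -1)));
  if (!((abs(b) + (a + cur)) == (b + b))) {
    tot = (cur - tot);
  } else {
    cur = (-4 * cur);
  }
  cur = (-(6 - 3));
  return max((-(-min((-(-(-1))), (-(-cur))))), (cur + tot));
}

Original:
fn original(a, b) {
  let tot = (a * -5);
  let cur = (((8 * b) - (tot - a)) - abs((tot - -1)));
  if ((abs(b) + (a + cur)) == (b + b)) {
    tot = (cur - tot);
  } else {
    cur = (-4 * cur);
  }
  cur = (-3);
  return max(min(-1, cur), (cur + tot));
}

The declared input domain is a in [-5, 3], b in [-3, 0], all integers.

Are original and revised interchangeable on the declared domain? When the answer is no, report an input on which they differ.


The rewrite breaks on a=-5, b=-3, where the results are 22 and -3.
original: tot := 25 | cur := -80 | ((abs(b) + (a + cur)) == (b + b)): false | cur := 320 | cur := -3 | result 22
revised: tot := 25 | cur := -80 | (!((abs(b) + (a + cur)) == (b + b))): true | tot := -105 | cur := -3 | result -3
verdict: not equivalent; witness: a=-5, b=-3


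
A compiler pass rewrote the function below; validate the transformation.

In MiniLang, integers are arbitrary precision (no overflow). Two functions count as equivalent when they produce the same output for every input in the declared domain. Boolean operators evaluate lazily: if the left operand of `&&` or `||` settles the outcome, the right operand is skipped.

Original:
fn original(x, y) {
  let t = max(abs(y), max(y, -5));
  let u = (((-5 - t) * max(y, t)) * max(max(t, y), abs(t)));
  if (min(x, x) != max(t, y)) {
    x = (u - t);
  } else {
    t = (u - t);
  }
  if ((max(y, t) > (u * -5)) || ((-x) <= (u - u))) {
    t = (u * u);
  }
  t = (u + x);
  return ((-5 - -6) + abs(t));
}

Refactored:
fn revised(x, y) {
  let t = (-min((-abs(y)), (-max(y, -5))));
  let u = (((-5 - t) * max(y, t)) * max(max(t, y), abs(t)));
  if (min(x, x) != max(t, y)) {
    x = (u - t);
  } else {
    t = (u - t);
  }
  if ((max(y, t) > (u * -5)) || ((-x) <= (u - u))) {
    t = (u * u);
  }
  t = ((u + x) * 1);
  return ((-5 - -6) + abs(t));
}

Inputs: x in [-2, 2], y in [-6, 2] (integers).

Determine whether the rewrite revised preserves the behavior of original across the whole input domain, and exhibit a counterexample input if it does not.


Equivalent — the differences include constant usage differs, and arithmetic usage differs, and min/max/abs usage differs, yet no declared input distinguishes the two.
One worked example (x=2, y=-3) — original: t=3, then u=-72, then (min(x, x) != max(t, y)) is true, then x=-75, then ((max(y, t) > (u * -5)) || ((-x) <= (u - u))) is false, then t=-147, then returns 148; revised: t=3, then u=-72, then (min(x, x) != max(t, y)) is true, then x=-75, then ((max(y, t) > (u * -5)) || ((-x) <= (u - u))) is false, then t=-147, then returns 148; agreement on 148.
Sweeping the whole domain (45 inputs) finds no disagreement.
verdict: equivalent


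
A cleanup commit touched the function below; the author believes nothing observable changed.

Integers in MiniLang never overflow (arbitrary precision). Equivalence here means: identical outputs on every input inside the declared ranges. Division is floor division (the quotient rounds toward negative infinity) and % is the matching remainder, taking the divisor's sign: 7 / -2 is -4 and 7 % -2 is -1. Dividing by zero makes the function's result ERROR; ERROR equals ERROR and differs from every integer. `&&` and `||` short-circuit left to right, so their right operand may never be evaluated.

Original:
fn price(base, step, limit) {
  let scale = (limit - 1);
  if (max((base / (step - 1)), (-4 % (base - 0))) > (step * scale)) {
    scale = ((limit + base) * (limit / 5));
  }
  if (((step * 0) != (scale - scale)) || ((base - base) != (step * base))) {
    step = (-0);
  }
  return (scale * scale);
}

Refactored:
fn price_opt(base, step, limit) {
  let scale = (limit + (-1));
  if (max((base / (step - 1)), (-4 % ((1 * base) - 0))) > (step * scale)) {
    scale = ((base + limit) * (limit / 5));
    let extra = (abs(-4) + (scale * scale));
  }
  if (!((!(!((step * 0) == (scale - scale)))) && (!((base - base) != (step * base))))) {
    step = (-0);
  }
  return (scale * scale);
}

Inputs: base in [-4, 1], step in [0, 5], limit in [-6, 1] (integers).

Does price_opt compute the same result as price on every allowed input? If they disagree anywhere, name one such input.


Changes here: constant usage differs, and boolean connective usage differs, and local variable names differ, and min/max/abs usage differs, and comparison usage differs, and arithmetic usage differs, and statement counts differ; the full 288-point sweep finds no disagreement.
verdict: equivalent


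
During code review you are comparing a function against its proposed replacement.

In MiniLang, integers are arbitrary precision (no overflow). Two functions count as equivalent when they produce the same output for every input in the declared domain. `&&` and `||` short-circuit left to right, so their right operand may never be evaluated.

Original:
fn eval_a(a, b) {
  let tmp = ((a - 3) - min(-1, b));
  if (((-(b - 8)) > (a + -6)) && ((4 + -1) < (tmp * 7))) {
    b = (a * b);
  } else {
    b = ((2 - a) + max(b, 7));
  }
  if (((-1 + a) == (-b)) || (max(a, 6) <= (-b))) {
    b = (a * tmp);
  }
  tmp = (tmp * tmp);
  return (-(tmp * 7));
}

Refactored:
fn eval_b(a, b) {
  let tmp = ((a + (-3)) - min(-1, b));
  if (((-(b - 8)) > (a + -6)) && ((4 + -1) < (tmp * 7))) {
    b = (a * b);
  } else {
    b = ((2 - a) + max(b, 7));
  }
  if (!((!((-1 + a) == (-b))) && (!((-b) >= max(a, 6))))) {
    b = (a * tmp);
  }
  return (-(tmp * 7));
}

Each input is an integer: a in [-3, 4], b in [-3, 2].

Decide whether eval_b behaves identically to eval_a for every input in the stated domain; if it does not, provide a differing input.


Consider the input a=-3, b=-3.
eval_a: tmp=-3, then (((-(b - 8)) > (a + -6)) && ((4 + -1) < (tmp * 7))) is false, then b=12, then (((-1 + a) == (-b)) || (max(a, 6) <= (-b))) is false, then tmp=9, then returns -63
eval_b: tmp=-3, then (((-(b - 8)) > (a + -6)) && ((4 + -1) < (tmp * 7))) is false, then b=12, then (!((!((-1 + a) == (-b))) && (!((-b) >= max(a, 6))))) is false, then returns 21
-63 vs 21 — the two versions disagree here.
verdict: not equivalent; witness: a=-3, b=-3


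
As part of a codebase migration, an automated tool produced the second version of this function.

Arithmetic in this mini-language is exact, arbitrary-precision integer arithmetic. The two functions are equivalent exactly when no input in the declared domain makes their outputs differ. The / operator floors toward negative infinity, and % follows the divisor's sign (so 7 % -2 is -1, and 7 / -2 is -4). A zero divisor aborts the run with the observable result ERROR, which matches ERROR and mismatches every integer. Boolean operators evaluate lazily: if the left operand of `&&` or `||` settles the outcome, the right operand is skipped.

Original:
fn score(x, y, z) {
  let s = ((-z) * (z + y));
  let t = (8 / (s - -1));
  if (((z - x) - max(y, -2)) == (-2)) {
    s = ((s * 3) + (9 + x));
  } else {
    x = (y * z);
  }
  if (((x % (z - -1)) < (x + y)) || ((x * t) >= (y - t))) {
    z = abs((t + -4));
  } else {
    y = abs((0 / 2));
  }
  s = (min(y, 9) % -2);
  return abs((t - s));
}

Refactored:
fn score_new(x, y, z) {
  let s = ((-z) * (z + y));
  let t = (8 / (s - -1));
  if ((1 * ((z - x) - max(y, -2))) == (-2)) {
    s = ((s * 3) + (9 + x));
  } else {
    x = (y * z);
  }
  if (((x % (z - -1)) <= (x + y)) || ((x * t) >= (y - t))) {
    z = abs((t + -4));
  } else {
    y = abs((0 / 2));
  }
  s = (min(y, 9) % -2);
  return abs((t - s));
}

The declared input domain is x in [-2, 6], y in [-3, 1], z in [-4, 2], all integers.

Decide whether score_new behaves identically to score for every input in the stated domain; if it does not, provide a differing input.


Consider the input x=-1, y=1, z=-2.
score: s = -2; t = -8; (((z - x) - max(y, -2)) == (-2)) -> true; s = 2; (((x % (z - -1)) < (x + y)) || ((x * t) >= (y - t))) -> false; y = 0; s = 0; return 8
score_new: s = -2; t = -8; ((1 * ((z - x) - max(y, -2))) == (-2)) -> true; s = 2; (((x % (z - -1)) <= (x + y)) || ((x * t) >= (y - t))) -> true; z = 12; s = -1; return 7
8 against 7: the behavior changed.
verdict: not equivalent; witness: x=-1, y=1, z=-2


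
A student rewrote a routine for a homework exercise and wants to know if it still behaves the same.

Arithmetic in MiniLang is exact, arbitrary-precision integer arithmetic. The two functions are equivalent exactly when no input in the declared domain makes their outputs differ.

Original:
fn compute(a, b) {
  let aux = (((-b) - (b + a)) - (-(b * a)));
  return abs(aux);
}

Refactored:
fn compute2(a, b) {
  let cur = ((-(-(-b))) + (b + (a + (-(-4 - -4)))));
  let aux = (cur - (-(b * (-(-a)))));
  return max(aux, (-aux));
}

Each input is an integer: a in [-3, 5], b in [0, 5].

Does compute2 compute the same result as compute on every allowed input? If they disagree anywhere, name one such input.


Take a=-3, b=1.
compute: aux=-2, then returns 2
compute2: cur=-3, then aux=-6, then returns 6
2 != 6, so the rewrite changes behavior.
verdict: not equivalent; witness: a=-3, b=1


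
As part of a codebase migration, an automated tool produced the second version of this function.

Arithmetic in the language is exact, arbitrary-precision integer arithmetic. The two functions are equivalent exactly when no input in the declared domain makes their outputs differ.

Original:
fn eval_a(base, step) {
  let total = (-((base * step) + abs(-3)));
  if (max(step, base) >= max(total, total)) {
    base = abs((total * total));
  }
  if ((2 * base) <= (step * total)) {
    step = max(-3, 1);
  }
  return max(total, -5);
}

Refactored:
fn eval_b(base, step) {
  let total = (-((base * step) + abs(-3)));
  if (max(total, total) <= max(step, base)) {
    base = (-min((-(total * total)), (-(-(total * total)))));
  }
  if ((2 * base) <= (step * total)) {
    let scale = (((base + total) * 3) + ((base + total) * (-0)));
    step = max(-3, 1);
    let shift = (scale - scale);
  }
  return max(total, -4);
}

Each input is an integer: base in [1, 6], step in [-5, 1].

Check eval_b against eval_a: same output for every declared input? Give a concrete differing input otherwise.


Run the pair on base=2, step=1.
eval_a: total := -5 | (max(step, base) >= max(total, total)): true | base := 25 | ((2 * base) <= (step * total)): false | result -5
eval_b: total := -5 | (max(total, total) <= max(step, base)): true | base := 25 | ((2 * base) <= (step * total)): false | result -4
-5 != -4, so the rewrite changes behavior.
verdict: not equivalent; witness: base=2, step=1


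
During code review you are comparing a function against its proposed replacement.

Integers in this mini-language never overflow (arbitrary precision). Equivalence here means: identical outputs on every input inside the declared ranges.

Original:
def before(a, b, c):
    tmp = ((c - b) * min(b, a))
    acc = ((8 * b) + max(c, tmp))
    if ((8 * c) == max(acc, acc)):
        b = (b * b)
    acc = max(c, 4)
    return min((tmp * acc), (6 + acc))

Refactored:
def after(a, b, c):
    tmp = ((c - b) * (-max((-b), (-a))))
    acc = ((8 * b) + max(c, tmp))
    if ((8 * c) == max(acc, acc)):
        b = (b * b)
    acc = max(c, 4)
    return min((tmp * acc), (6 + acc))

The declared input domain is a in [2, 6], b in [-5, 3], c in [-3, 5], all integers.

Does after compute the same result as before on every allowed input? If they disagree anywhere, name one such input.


Equivalent — the differences include min/max/abs usage differs, yet no declared input distinguishes the two.
As a probe, take a=2, b=-4, c=1: before runs tmp := -20 | acc := -31 | ((8 * c) == max(acc, acc)): false | acc := 4 | result -80; after runs tmp := -20 | acc := -31 | ((8 * c) == max(acc, acc)): false | acc := 4 | result -80; both end at -80.
An exhaustive pass over the 405 declared inputs shows identical outputs.
verdict: equivalent


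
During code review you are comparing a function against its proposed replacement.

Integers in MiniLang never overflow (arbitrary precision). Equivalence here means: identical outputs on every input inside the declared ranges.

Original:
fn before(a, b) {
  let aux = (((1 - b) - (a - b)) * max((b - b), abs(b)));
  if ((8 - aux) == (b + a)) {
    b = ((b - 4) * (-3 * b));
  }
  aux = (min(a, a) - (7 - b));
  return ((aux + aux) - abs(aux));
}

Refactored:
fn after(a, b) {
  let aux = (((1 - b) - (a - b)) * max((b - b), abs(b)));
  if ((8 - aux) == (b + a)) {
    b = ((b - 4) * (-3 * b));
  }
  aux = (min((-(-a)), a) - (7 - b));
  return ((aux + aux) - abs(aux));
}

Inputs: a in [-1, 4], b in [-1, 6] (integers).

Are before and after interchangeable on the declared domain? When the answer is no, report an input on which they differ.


The two versions differ — the changes include same computation, different form.
As a probe, take a=2, b=1: before runs aux = -1; ((8 - aux) == (b + a)) -> false; aux = -4; return -12; after runs aux = -1; ((8 - aux) == (b + a)) -> false; aux = -4; return -12; both end at -12.
An exhaustive pass over the 48 declared inputs shows identical outputs.
verdict: equivalent


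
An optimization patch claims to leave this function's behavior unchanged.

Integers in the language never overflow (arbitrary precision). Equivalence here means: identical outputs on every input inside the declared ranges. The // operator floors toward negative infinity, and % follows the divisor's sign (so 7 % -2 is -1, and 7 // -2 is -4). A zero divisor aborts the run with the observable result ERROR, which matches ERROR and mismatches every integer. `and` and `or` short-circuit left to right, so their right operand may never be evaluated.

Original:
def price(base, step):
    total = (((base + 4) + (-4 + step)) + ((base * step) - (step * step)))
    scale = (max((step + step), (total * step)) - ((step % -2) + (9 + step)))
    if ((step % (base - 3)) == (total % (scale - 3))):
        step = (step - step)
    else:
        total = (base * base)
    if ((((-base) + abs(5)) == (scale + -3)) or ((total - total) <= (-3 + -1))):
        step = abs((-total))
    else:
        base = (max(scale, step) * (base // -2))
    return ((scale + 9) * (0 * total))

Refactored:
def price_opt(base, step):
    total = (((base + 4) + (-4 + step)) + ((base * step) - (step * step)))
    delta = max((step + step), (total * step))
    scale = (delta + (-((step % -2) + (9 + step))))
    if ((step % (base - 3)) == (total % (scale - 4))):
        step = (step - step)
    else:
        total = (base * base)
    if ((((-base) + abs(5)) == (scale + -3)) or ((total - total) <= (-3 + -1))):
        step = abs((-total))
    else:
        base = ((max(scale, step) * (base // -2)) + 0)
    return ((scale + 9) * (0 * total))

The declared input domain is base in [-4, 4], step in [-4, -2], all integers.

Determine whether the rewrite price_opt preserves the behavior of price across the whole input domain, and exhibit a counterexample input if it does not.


Try base=-1, step=-2.
price: total = -5; scale = 3; division by zero -> ERROR
price_opt: total = -5; delta = 10; scale = 3; ((step % (base - 3)) == (total % (scale - 4))) -> false; total = 1; ((((-base) + abs(5)) == (scale + -3)) or ((total - total) <= (-3 + -1))) -> false; base = 0; return 0
ERROR vs 0 — the two versions disagree here.
verdict: not equivalent; witness: base=-1, step=-2


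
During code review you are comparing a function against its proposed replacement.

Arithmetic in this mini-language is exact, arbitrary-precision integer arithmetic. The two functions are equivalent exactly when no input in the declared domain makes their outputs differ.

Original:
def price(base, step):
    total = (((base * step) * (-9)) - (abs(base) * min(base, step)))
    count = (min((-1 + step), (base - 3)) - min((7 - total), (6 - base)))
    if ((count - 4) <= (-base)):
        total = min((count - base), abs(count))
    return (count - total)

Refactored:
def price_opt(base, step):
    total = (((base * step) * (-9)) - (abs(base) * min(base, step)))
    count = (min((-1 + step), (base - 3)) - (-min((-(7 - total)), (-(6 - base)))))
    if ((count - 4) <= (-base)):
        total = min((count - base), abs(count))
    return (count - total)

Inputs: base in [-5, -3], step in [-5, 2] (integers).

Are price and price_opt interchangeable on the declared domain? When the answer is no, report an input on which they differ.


The rewrite breaks on base=-5, step=0, where the results are -15 and -5.
price: total becomes 25; next count becomes 10; next ((count - 4) <= (-base)) evaluates to false; next final value -15
price_opt: total becomes 25; next count becomes -19; next ((count - 4) <= (-base)) evaluates to true; next total becomes -14; next final value -5
verdict: not equivalent; witness: base=-5, step=0


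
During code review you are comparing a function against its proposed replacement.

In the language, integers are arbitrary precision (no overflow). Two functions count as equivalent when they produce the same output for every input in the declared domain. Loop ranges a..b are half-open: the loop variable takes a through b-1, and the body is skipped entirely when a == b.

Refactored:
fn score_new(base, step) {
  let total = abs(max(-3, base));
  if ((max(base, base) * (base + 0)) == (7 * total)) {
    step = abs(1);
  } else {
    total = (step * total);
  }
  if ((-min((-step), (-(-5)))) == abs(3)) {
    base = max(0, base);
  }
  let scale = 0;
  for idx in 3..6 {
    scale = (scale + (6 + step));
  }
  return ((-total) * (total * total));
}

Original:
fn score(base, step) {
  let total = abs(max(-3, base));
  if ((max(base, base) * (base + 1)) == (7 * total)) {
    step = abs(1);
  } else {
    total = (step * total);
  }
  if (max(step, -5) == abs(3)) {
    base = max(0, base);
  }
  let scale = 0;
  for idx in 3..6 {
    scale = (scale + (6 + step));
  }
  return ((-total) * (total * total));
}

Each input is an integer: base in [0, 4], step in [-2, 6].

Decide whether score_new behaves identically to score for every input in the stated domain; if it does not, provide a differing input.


Equivalent. The edit looks behavioral (`1` became `0`), but over these ranges it never changes the outcome.
Across all 45 domain points the two functions coincide.
As a probe, take base=0, step=-1: score runs total := 0 | ((max(base, base) * (base + 1)) == (7 * total)): true | step := 1 | (max(step, -5) == abs(3)): false | scale := 0 | iter idx=3: | scale := 7 | iter idx=4: | scale := 14 | iter idx=5: | scale := 21 | result 0; score_new runs total := 0 | ((max(base, base) * (base + 0)) == (7 * total)): true | step := 1 | ((-min((-step), (-(-5)))) == abs(3)): false | scale := 0 | iter idx=3: | scale := 7 | iter idx=4: | scale := 14 | iter idx=5: | scale := 21 | result 0; both end at 0.
verdict: equivalent


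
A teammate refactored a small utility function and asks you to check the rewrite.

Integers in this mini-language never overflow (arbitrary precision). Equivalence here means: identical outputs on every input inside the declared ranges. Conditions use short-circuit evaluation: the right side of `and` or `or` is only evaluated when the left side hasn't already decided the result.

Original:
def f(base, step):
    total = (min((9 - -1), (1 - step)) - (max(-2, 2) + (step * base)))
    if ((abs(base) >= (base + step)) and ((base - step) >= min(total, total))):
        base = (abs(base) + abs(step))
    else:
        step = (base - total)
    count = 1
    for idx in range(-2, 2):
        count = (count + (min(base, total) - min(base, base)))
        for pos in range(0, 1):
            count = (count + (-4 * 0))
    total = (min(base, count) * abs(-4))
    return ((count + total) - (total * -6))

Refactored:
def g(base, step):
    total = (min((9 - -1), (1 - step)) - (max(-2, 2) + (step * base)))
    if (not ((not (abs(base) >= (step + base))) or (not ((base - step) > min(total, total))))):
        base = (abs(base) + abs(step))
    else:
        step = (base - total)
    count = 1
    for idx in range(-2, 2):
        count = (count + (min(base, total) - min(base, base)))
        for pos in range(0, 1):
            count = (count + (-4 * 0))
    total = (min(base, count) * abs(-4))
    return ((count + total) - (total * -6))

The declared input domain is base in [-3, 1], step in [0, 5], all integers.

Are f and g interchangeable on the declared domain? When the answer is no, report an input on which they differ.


Input base=-1, step=0: -203 from f versus -27 from g.
verdict: not equivalent; witness: base=-1, step=0


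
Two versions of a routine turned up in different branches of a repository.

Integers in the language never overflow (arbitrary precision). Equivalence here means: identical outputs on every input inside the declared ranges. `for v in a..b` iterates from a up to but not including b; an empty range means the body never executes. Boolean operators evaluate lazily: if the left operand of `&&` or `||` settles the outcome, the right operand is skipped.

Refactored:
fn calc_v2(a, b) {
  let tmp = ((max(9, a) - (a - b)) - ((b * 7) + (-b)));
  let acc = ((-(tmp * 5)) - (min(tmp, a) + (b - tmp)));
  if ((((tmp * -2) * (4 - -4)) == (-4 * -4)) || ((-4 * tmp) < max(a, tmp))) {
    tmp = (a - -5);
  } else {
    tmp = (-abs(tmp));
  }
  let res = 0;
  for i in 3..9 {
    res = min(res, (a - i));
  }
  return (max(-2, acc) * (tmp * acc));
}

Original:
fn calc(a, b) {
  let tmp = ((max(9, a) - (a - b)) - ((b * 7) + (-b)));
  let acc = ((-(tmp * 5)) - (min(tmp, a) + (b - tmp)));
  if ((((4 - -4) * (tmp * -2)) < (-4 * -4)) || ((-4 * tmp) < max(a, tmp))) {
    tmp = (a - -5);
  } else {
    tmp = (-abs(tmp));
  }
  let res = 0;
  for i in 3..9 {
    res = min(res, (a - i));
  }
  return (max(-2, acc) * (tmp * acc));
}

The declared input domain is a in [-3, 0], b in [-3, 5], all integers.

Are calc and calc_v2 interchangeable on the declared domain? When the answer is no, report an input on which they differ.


Consider the input a=-1, b=2.
calc: tmp=0, then acc=-1, then ((((4 - -4) * (tmp * -2)) < (-4 * -4)) || ((-4 * tmp) < max(a, tmp))) is true, then tmp=4, then res=0, then (i=3), then res=-4, then (i=4), then res=-5, then (i=5), then res=-6, then (i=6), then res=-7, then (i=7), then res=-8, then (i=8), then res=-9, then returns 4
calc_v2: tmp=0, then acc=-1, then ((((tmp * -2) * (4 - -4)) == (-4 * -4)) || ((-4 * tmp) < max(a, tmp))) is false, then tmp=0, then res=0, then (i=3), then res=-4, then (i=4), then res=-5, then (i=5), then res=-6, then (i=6), then res=-7, then (i=7), then res=-8, then (i=8), then res=-9, then returns 0
4 and 0 differ, so these are not the same function on this domain.
verdict: not equivalent; witness: a=-1, b=2


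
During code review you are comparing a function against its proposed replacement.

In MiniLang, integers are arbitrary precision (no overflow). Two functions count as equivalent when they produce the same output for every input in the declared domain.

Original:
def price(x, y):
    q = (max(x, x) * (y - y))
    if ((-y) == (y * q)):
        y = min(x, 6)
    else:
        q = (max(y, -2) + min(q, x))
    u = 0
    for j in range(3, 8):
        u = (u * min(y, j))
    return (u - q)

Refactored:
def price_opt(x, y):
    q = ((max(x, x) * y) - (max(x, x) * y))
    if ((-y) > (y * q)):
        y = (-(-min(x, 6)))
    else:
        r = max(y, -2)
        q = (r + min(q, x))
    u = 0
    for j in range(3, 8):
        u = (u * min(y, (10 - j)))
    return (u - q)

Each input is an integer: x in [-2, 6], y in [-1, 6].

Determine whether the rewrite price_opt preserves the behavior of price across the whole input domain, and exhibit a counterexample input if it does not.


Consider the input x=-2, y=-1.
price: q=0, then ((-y) == (y * q)) is false, then q=-3, then u=0, then (j=3), then u=0, then (j=4), then u=0, then (j=5), then u=0, then (j=6), then u=0, then (j=7), then u=0, then returns 3
price_opt: q=0, then ((-y) > (y * q)) is true, then y=-2, then u=0, then (j=3), then u=0, then (j=4), then u=0, then (j=5), then u=0, then (j=6), then u=0, then (j=7), then u=0, then returns 0
3 != 0, so the rewrite changes behavior.
verdict: not equivalent; witness: x=-2, y=-1


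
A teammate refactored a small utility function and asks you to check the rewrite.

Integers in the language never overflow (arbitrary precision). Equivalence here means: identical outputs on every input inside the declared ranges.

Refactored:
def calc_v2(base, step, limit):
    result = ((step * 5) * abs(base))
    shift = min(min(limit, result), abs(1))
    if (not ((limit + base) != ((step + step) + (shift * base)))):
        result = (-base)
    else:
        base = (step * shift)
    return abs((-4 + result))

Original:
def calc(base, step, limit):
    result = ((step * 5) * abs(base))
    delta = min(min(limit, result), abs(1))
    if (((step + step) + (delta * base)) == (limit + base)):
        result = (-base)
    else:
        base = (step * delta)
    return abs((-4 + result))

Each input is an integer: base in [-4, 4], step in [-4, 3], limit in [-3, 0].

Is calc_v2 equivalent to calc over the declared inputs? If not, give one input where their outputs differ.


Equivalent — the differences include comparison usage differs, plus local variable names differ, plus boolean connective usage differs, yet no declared input distinguishes the two.
Spot check at base=-1, step=-1, limit=0 — calc: result=-5, then delta=-5, then (((step + step) + (delta * base)) == (limit + base)) is false, then base=5, then returns 9. calc_v2: result=-5, then shift=-5, then (not ((limit + base) != ((step + step) + (shift * base)))) is false, then base=5, then returns 9. Both give 9.
Across all 288 domain points the two functions coincide.
verdict: equivalent


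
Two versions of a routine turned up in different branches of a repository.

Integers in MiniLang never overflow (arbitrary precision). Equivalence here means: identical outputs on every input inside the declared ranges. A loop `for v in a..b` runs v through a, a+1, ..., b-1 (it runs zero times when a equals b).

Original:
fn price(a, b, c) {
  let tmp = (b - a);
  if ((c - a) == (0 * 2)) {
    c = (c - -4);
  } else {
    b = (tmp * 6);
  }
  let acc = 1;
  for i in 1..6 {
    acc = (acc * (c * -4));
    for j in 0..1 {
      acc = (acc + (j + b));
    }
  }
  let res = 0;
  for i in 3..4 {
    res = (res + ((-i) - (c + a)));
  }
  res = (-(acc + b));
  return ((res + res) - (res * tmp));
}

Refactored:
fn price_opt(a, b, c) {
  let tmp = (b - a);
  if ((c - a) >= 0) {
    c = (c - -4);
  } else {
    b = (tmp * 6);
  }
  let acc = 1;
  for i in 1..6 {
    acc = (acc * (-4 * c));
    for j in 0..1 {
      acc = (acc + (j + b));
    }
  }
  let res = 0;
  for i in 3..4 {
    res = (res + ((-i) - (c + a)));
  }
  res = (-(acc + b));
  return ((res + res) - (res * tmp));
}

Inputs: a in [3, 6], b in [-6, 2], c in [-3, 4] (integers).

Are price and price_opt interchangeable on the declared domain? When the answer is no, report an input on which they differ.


The rewrite breaks on a=3, b=-6, c=4, where the results are 48173444 and 436207684.
price: tmp = -9; ((c - a) == (0 * 2)) -> false; b = -54; acc = 1; [i=1]; acc = -16; [j=0]; acc = -70; [i=2]; acc = 1120; [j=0]; acc = 1066; [i=3]; acc = -17056; [j=0]; acc = -17110; [i=4]; acc = 273760; [j=0]; acc = 273706; [i=5]; acc = -4379296; [j=0]; acc = -4379350; res = 0; [i=3]; res = -10; res = 4379404; return 48173444
price_opt: tmp = -9; ((c - a) >= 0) -> true; c = 8; acc = 1; [i=1]; acc = -32; [j=0]; acc = -38; [i=2]; acc = 1216; [j=0]; acc = 1210; [i=3]; acc = -38720; [j=0]; acc = -38726; [i=4]; acc = 1239232; [j=0]; acc = 1239226; [i=5]; acc = -39655232; [j=0]; acc = -39655238; res = 0; [i=3]; res = -14; res = 39655244; return 436207684
verdict: not equivalent; witness: a=3, b=-6, c=4
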